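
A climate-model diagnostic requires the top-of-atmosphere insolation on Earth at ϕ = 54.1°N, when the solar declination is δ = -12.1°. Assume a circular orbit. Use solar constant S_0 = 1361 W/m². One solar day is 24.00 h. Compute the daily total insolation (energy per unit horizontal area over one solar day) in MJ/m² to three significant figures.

cos h₀ = −tan(+54.1°) tan(-12.100°) = 0.2962, h₀ = 1.2701 rad.
Bracket: h₀ sin ϕ sin δ + cos ϕ cos δ sin h₀ = 1.2701×0.81004×-0.20962 + 0.58637×0.97778×0.95514 = -0.215664 + 0.547621 = 0.331957.
Q̄ = (S_0/π) × [bracket] = (1361/π) × 0.331957 = 143.81 W/m².
Daily total = Q̄ × 24.00 h × 3600 s/h = 143.81 × 24.00 × 3600 / 10⁶ = 12.43 MJ/m².

12.4 MJ/m²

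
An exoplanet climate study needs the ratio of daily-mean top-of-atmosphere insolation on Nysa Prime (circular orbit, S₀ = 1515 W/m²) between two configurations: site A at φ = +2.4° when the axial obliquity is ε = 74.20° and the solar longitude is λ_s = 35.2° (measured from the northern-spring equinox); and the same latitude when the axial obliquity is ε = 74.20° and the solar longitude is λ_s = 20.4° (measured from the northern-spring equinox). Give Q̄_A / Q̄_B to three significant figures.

— Configuration A (φ=+2.4°):
Solar declination: sin δ = sin ε · sin λ_s = sin 74.20° × sin 35.2° = 0.55465, so δ = +33.687°.
cos H₀ = −tan(+2.4°) tan(+33.687°) = -0.0279, H₀ = 1.5987 rad.
Bracket: H₀ sin φ sin δ + cos φ cos δ sin H₀ = 1.5987×0.04188×0.55465 + 0.99912×0.83208×0.99961 = 0.037136 + 0.831024 = 0.868160.
Q̄ = (S₀/π) × [bracket] = (1515/π) × 0.868160 = 418.66 W/m².
— Configuration B (φ=+2.4°):
Solar declination: sin δ = sin ε · sin λ_s = sin 74.20° × sin 20.4° = 0.33540, so δ = +19.597°.
cos H₀ = −tan(+2.4°) tan(+19.597°) = -0.0149, H₀ = 1.5857 rad.
Bracket: H₀ sin φ sin δ + cos φ cos δ sin H₀ = 1.5857×0.04188×0.33540 + 0.99912×0.94207×0.99989 = 0.022274 + 0.941137 = 0.963411.
Q̄ = (S₀/π) × [bracket] = (1515/π) × 0.963411 = 464.59 W/m².
Ratio Q̄_A / Q̄_B = 418.66 / 464.59 = 0.9011.

Q̄_A / Q̄_B ≈ 0.901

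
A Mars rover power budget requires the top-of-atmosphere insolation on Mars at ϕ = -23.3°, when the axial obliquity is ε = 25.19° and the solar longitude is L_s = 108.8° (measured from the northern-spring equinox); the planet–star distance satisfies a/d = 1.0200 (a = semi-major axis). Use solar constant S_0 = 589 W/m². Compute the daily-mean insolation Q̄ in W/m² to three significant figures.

Q̄ ≈ 118 W/m²

Solar declination: sin δ = sin ε · sin L_s = sin 25.19° × sin 108.8° = 0.40291, so δ = +23.760°.
cos h₀ = −tan(-23.3°) tan(+23.760°) = 0.1896, h₀ = 1.3800 rad.
Bracket: h₀ sin ϕ sin δ + cos ϕ cos δ sin h₀ = 1.3800×-0.39555×0.40291 + 0.91845×0.91524×0.98186 = -0.219932 + 0.825354 = 0.605422.
Inverse-square distance factor (a/d)² = 1.0200² = 1.040400.
Q̄ = (S_0/π) × 1.040400 × [bracket] = (589/π) × 1.040400 × 0.605422 = 118.1 W/m².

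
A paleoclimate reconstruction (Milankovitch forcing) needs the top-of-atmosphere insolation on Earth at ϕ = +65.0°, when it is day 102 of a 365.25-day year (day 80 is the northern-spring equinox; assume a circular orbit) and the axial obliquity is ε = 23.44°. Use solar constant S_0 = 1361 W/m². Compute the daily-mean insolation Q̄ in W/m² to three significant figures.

Q̄ ≈ 281 W/m²

Solar longitude: L_s = 360° × (102 − 80)/365.25 = 21.684°.
sin δ = sin 23.44° × sin 21.684° = 0.14698, so δ = +8.452°.
cos h₀ = −tan(+65.0°) tan(+8.452°) = -0.3187, h₀ = 1.8951 rad.
Bracket: h₀ sin ϕ sin δ + cos ϕ cos δ sin h₀ = 1.8951×0.90631×0.14698 + 0.42262×0.98914×0.94787 = 0.252445 + 0.396238 = 0.648683.
Q̄ = (S_0/π) × [bracket] = (1361/π) × 0.648683 = 281.0 W/m².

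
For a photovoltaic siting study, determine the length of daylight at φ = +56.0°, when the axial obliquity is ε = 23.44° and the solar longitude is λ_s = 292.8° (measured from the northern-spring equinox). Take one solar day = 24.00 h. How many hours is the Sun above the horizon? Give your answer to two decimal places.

7.23 h

Solar declination: sin δ = sin ε · sin λ_s = sin 23.44° × sin 292.8° = -0.36671, so δ = -21.513°.
cos H₀ = −tan φ · tan δ = −tan(+56.0°) × tan(-21.513°) = 0.5844, so H₀ = 0.9467 rad = 54.24°.
Daylight = 2H₀/(2π) × 24.00 h = (0.9467/π) × 24.00 = 7.23 h.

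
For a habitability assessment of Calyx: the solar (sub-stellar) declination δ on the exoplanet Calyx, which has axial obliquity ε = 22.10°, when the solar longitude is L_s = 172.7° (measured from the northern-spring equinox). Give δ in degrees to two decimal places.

δ = +2.74°

sin δ = sin ε · sin L_s = sin 22.10° × sin 172.7° = 0.047805.
δ = arcsin(0.047805) = +2.74°.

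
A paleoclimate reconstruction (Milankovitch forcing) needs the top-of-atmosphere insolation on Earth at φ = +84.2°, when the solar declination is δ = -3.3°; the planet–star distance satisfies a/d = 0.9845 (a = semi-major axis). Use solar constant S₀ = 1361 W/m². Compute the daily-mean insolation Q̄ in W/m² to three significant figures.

cos H₀ = −tan(+84.2°) tan(-3.300°) = 0.5676, H₀ = 0.9671 rad.
Bracket: H₀ sin φ sin δ + cos φ cos δ sin H₀ = 0.9671×0.99488×-0.05756 + 0.10106×0.99834×0.82327 = -0.055381 + 0.083062 = 0.027681.
Inverse-square distance factor (a/d)² = 0.9845² = 0.969240.
Q̄ = (S₀/π) × 0.969240 × [bracket] = (1361/π) × 0.969240 × 0.027681 = 11.62 W/m².

Q̄ ≈ 11.6 W/m²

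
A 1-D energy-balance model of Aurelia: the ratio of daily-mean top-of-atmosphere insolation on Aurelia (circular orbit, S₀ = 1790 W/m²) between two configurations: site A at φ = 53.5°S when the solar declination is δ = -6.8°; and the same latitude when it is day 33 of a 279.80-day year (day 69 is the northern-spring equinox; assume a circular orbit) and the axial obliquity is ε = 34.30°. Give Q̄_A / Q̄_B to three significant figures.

Q̄_A / Q̄_B ≈ 0.645

— Configuration A (φ=-53.5°):
cos H₀ = −tan(-53.5°) tan(-6.800°) = -0.1611, H₀ = 1.7326 rad.
Bracket: H₀ sin φ sin δ + cos φ cos δ sin H₀ = 1.7326×-0.80386×-0.11840 + 0.59482×0.99297×0.98693 = 0.164904 + 0.582919 = 0.747823.
Q̄ = (S₀/π) × [bracket] = (1790/π) × 0.747823 = 426.09 W/m².
— Configuration B (φ=-53.5°):
Solar longitude: λ_s = 360° × (33 − 69)/279.80 = -46.319°, i.e. -46.319° + 360° = 313.681°.
sin δ = sin 34.30° × sin 313.681° = -0.40754, so δ = -24.050°.
cos H₀ = −tan(-53.5°) tan(-24.050°) = -0.6031, H₀ = 2.2182 rad.
Bracket: H₀ sin φ sin δ + cos φ cos δ sin H₀ = 2.2182×-0.80386×-0.40754 + 0.59482×0.91319×0.79765 = 0.726694 + 0.433270 = 1.159964.
Q̄ = (S₀/π) × [bracket] = (1790/π) × 1.159964 = 660.92 W/m².
Ratio Q̄_A / Q̄_B = 426.09 / 660.92 = 0.6447.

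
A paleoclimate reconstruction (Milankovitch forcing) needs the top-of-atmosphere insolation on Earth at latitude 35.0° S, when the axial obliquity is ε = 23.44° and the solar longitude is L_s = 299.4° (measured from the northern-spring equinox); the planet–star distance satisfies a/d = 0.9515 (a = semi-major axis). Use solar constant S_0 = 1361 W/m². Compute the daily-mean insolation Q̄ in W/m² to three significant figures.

Solar declination: sin δ = sin ε · sin L_s = sin 23.44° × sin 299.4° = -0.34656, so δ = -20.277°.
cos h₀ = −tan(-35.0°) tan(-20.277°) = -0.2587, h₀ = 1.8325 rad.
Bracket: h₀ sin ϕ sin δ + cos ϕ cos δ sin h₀ = 1.8325×-0.57358×-0.34656 + 0.81915×0.93803×0.96596 = 0.364264 + 0.742231 = 1.106495.
Inverse-square distance factor (a/d)² = 0.9515² = 0.905352.
Q̄ = (S_0/π) × 0.905352 × [bracket] = (1361/π) × 0.905352 × 1.106495 = 434.0 W/m².

Q̄ ≈ 434 W/m²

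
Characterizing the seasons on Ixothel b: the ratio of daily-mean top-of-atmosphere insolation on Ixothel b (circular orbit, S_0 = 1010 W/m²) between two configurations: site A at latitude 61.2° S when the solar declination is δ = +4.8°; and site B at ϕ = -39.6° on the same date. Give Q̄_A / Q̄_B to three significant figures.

Q̄_A / Q̄_B ≈ 0.540

— Configuration A (ϕ=-61.2°):
cos h₀ = −tan(-61.2°) tan(+4.800°) = 0.1527, h₀ = 1.4175 rad.
Bracket: h₀ sin ϕ sin δ + cos ϕ cos δ sin h₀ = 1.4175×-0.87631×0.08368 + 0.48175×0.99649×0.98827 = -0.103945 + 0.474428 = 0.370483.
Q̄ = (S_0/π) × [bracket] = (1010/π) × 0.370483 = 119.11 W/m².
— Configuration B (ϕ=-39.6°):
cos h₀ = −tan(-39.6°) tan(+4.800°) = 0.0695, h₀ = 1.5013 rad.
Bracket: h₀ sin ϕ sin δ + cos ϕ cos δ sin h₀ = 1.5013×-0.63742×0.08368 + 0.77051×0.99649×0.99758 = -0.080078 + 0.765947 = 0.685869.
Q̄ = (S_0/π) × [bracket] = (1010/π) × 0.685869 = 220.50 W/m².
Ratio Q̄_A / Q̄_B = 119.11 / 220.50 = 0.5402.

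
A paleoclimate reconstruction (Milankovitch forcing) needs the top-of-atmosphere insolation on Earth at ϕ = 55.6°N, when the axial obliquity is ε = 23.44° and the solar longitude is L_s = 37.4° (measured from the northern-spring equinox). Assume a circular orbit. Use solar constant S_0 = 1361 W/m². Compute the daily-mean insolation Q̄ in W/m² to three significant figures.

Q̄ ≈ 389 W/m²

Solar declination: sin δ = sin ε · sin L_s = sin 23.44° × sin 37.4° = 0.24161, so δ = +13.981°.
cos h₀ = −tan(+55.6°) tan(+13.981°) = -0.3636, h₀ = 1.9430 rad.
Bracket: h₀ sin ϕ sin δ + cos ϕ cos δ sin h₀ = 1.9430×0.82511×0.24161 + 0.56497×0.97037×0.93154 = 0.387346 + 0.510698 = 0.898044.
Q̄ = (S_0/π) × [bracket] = (1361/π) × 0.898044 = 389.1 W/m².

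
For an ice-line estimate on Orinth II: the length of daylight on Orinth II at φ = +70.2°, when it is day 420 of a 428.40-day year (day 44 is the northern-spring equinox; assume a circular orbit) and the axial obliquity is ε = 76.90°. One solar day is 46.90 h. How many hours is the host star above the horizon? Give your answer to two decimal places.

Solar longitude: λ_s = 360° × (420 − 44)/428.40 = 315.966°.
sin δ = sin 76.90° × sin 315.966° = -0.67699, so δ = -42.609°.
cos H₀ = −tan φ · tan δ = 2.5549 ≥ 1, so the host star never rises (polar night) and H₀ = 0.
Daylight = 2H₀/(2π) × 46.90 h = (0.0000/π) × 46.90 = 0.00 h.

0.00 h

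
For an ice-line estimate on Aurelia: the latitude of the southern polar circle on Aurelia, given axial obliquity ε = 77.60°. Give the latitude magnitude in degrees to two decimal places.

The polar circle is the lowest latitude that experiences at least one full rotation of continuous darkness at the northern-summer solstice; it lies at |ϕ| = 90° − ε = 90° − 77.60° = 12.40°.

12.40°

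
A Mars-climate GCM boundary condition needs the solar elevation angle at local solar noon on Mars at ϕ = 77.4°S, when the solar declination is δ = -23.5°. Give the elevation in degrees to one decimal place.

36.1°

At local noon the hour angle is zero, so the zenith angle equals |ϕ − δ| = |-77.4° − (-23.500°)| = 53.900°.
Elevation = 90° − 53.900° = 36.1°.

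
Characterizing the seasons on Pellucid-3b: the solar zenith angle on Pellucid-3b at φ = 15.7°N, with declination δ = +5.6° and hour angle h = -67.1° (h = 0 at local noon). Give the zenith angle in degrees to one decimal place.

cos θ_z = sin φ sin δ + cos φ cos δ cos h = 0.026406 + 0.372819 = 0.399225.
θ_z = arccos(0.399225) = 66.5°.

θ_z = 66.5°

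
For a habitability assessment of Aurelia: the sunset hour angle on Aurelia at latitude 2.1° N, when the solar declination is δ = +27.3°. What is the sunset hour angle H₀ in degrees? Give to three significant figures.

H₀ = 91.1°

cos H₀ = −tan φ · tan δ = −tan(+2.1°) × tan(+27.300°) = -0.0189, so H₀ = 1.5897 rad = 91.08°.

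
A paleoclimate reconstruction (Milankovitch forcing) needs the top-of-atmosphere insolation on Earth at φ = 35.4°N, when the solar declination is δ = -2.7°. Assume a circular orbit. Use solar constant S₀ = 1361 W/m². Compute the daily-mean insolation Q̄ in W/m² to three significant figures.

cos H₀ = −tan(+35.4°) tan(-2.700°) = 0.0335, H₀ = 1.5373 rad.
Bracket: H₀ sin φ sin δ + cos φ cos δ sin H₀ = 1.5373×0.57928×-0.04711 + 0.81513×0.99889×0.99944 = -0.041953 + 0.813769 = 0.771816.
Q̄ = (S₀/π) × [bracket] = (1361/π) × 0.771816 = 334.4 W/m².

Q̄ ≈ 334 W/m²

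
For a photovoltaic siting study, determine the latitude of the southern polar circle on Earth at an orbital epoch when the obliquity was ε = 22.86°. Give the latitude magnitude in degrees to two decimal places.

The polar circle is the lowest latitude that experiences at least one full rotation of continuous darkness at the northern-summer solstice; it lies at |ϕ| = 90° − ε = 90° − 22.86° = 67.14°.

67.14°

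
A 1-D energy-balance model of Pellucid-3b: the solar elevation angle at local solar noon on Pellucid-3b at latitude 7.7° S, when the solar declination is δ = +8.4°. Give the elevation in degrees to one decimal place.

73.9°

At local noon the hour angle is zero, so the zenith angle equals |φ − δ| = |-7.7° − (+8.400°)| = 16.100°.
Elevation = 90° − 16.100° = 73.9°.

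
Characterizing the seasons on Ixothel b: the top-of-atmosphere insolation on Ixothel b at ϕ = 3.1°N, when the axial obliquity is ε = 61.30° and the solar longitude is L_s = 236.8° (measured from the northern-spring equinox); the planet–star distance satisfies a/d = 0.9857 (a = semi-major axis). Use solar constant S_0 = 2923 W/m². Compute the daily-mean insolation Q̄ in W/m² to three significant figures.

Solar declination: sin δ = sin ε · sin L_s = sin 61.30° × sin 236.8° = -0.73396, so δ = -47.220°.
cos h₀ = −tan(+3.1°) tan(-47.220°) = 0.0585, h₀ = 1.5122 rad.
Bracket: h₀ sin ϕ sin δ + cos ϕ cos δ sin h₀ = 1.5122×0.05408×-0.73396 + 0.99854×0.67919×0.99829 = -0.060023 + 0.677039 = 0.617016.
Inverse-square distance factor (a/d)² = 0.9857² = 0.971604.
Q̄ = (S_0/π) × 0.971604 × [bracket] = (2923/π) × 0.971604 × 0.617016 = 557.8 W/m².

Q̄ ≈ 558 W/m²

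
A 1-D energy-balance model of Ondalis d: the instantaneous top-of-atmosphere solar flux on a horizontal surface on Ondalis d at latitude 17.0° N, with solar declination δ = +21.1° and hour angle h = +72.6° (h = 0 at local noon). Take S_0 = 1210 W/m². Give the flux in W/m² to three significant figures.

cos θ_z = sin ϕ sin δ + cos ϕ cos δ cos h = 0.105253 + 0.266801 = 0.372054.
Flux = S_0 · cos θ_z = 1210 × 0.372054 = 450.2 W/m².

450 W/m²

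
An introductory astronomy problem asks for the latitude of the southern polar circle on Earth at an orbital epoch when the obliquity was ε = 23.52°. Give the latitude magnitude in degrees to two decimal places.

The polar circle is the lowest latitude that experiences at least one full rotation of continuous darkness at the northern-summer solstice; it lies at |ϕ| = 90° − ε = 90° − 23.52° = 66.48°.

66.48°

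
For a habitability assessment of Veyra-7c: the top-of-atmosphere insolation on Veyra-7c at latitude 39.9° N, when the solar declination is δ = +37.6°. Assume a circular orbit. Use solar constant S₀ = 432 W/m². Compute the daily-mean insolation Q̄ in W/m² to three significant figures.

Q̄ ≈ 186 W/m²

cos H₀ = −tan(+39.9°) tan(+37.600°) = -0.6439, H₀ = 2.2704 rad.
Bracket: H₀ sin φ sin δ + cos φ cos δ sin H₀ = 2.2704×0.64145×0.61015 + 0.76717×0.79229×0.76510 = 0.888591 + 0.465044 = 1.353635.
Q̄ = (S₀/π) × [bracket] = (432/π) × 1.353635 = 186.1 W/m².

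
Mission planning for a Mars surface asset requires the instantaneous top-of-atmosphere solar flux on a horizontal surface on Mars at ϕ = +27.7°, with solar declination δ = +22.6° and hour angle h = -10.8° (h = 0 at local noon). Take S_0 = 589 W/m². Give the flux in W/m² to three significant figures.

578 W/m²

cos θ_z = sin ϕ sin δ + cos ϕ cos δ cos h = 0.178637 + 0.802926 = 0.981563.
Flux = S_0 · cos θ_z = 589 × 0.981563 = 578.1 W/m².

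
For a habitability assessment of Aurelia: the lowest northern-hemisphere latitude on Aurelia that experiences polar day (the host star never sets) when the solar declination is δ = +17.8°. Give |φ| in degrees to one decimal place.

Polar day requires cos H₀ = −tan φ tan δ ≤ −1, i.e. tan φ tan δ ≥ 1.
The boundary is |tan φ| · |tan δ| = 1, so |φ| = 90° − |δ| = 90° − 17.8° = 72.2° in the northern hemisphere.

|φ| = 72.2°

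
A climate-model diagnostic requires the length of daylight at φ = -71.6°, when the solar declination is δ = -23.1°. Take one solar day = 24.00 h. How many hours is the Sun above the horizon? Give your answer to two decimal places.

24.00 h

Sunrise equation: cos H₀ = −tan φ · tan δ = -1.2822 ≤ −1, so the Sun never sets (polar day) and H₀ = π.
Daylight = 2H₀/(2π) × 24.00 h = (3.1416/π) × 24.00 = 24.00 h.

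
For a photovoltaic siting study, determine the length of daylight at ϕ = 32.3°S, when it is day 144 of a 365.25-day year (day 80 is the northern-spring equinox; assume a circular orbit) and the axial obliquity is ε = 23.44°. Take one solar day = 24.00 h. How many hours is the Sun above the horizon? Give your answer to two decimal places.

10.15 h

Solar longitude: L_s = 360° × (144 − 80)/365.25 = 63.080°.
sin δ = sin 23.44° × sin 63.080° = 0.35468, so δ = +20.774°.
cos h₀ = −tan ϕ · tan δ = −tan(-32.3°) × tan(+20.774°) = 0.2398, so h₀ = 1.3286 rad = 76.12°.
Daylight = 2h₀/(2π) × 24.00 h = (1.3286/π) × 24.00 = 10.15 h.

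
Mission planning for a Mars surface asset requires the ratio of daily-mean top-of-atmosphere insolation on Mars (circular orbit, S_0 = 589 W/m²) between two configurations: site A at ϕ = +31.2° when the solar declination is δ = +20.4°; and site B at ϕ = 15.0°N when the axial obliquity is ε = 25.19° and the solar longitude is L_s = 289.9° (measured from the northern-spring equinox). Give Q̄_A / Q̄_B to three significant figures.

Q̄_A / Q̄_B ≈ 1.52

— Configuration A (ϕ=+31.2°):
cos h₀ = −tan(+31.2°) tan(+20.400°) = -0.2252, h₀ = 1.7980 rad.
Bracket: h₀ sin ϕ sin δ + cos ϕ cos δ sin h₀ = 1.7980×0.51803×0.34857 + 0.85536×0.93728×0.97431 = 0.324664 + 0.781116 = 1.105780.
Q̄ = (S_0/π) × [bracket] = (589/π) × 1.105780 = 207.32 W/m².
— Configuration B (ϕ=+15.0°):
Solar declination: sin δ = sin ε · sin L_s = sin 25.19° × sin 289.9° = -0.40021, so δ = -23.591°.
cos h₀ = −tan(+15.0°) tan(-23.591°) = 0.1170, h₀ = 1.4535 rad.
Bracket: h₀ sin ϕ sin δ + cos ϕ cos δ sin h₀ = 1.4535×0.25882×-0.40021 + 0.96593×0.91642×0.99313 = -0.150557 + 0.879116 = 0.728559.
Q̄ = (S_0/π) × [bracket] = (589/π) × 0.728559 = 136.59 W/m².
Ratio Q̄_A / Q̄_B = 207.32 / 136.59 = 1.518.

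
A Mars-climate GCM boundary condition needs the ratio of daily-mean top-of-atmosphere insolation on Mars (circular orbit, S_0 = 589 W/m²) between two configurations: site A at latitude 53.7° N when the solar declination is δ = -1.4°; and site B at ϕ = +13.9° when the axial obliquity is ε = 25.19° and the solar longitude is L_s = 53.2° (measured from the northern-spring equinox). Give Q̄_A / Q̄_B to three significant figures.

— Configuration A (ϕ=+53.7°):
cos h₀ = −tan(+53.7°) tan(-1.400°) = 0.0333, h₀ = 1.5375 rad.
Bracket: h₀ sin ϕ sin δ + cos ϕ cos δ sin h₀ = 1.5375×0.80593×-0.02443 + 0.59201×0.99970×0.99945 = -0.030272 + 0.591507 = 0.561235.
Q̄ = (S_0/π) × [bracket] = (589/π) × 0.561235 = 105.22 W/m².
— Configuration B (ϕ=+13.9°):
Solar declination: sin δ = sin ε · sin L_s = sin 25.19° × sin 53.2° = 0.34081, so δ = +19.926°.
cos h₀ = −tan(+13.9°) tan(+19.926°) = -0.0897, h₀ = 1.6606 rad.
Bracket: h₀ sin ϕ sin δ + cos ϕ cos δ sin h₀ = 1.6606×0.24023×0.34081 + 0.97072×0.94013×0.99597 = 0.135958 + 0.908925 = 1.044883.
Q̄ = (S_0/π) × [bracket] = (589/π) × 1.044883 = 195.90 W/m².
Ratio Q̄_A / Q̄_B = 105.22 / 195.90 = 0.5371.

Q̄_A / Q̄_B ≈ 0.537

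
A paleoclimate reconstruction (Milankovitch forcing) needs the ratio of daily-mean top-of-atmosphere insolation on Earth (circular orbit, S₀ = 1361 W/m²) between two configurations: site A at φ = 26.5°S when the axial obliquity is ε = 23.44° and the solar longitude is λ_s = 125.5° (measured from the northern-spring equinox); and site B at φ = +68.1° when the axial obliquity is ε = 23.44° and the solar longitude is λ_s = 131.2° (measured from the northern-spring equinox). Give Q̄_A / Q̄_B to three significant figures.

— Configuration A (φ=-26.5°):
Solar declination: sin δ = sin ε · sin λ_s = sin 23.44° × sin 125.5° = 0.32385, so δ = +18.896°.
cos H₀ = −tan(-26.5°) tan(+18.896°) = 0.1707, H₀ = 1.3993 rad.
Bracket: H₀ sin φ sin δ + cos φ cos δ sin H₀ = 1.3993×-0.44620×0.32385 + 0.89493×0.94611×0.98533 = -0.202201 + 0.834281 = 0.632080.
Q̄ = (S₀/π) × [bracket] = (1361/π) × 0.632080 = 273.83 W/m².
— Configuration B (φ=+68.1°):
Solar declination: sin δ = sin ε · sin λ_s = sin 23.44° × sin 131.2° = 0.29930, so δ = +17.416°.
cos H₀ = −tan(+68.1°) tan(+17.416°) = -0.7803, H₀ = 2.4660 rad.
Bracket: H₀ sin φ sin δ + cos φ cos δ sin H₀ = 2.4660×0.92784×0.29930 + 0.37299×0.95416×0.62540 = 0.684814 + 0.222575 = 0.907389.
Q̄ = (S₀/π) × [bracket] = (1361/π) × 0.907389 = 393.10 W/m².
Ratio Q̄_A / Q̄_B = 273.83 / 393.10 = 0.6966.

Q̄_A / Q̄_B ≈ 0.697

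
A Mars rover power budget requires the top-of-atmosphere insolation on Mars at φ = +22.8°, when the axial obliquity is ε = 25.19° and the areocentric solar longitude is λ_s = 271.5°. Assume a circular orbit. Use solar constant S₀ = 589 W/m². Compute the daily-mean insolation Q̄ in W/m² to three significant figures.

Q̄ ≈ 111 W/m²

sin δ = sin 25.19° × sin 271.5° = -0.42548, so δ = -25.181°.
cos H₀ = −tan(+22.8°) tan(-25.181°) = 0.1976, H₀ = 1.3719 rad.
Bracket: H₀ sin φ sin δ + cos φ cos δ sin H₀ = 1.3719×0.38752×-0.42548 + 0.92186×0.90497×0.98028 = -0.226202 + 0.817804 = 0.591602.
Q̄ = (S₀/π) × [bracket] = (589/π) × 0.591602 = 110.9 W/m².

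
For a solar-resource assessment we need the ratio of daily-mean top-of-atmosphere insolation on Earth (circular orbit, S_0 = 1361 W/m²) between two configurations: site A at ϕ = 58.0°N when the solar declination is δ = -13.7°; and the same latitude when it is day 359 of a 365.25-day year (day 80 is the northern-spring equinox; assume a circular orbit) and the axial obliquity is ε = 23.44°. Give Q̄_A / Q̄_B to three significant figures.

Q̄_A / Q̄_B ≈ 2.98

— Configuration A (ϕ=+58.0°):
cos h₀ = −tan(+58.0°) tan(-13.700°) = 0.3901, h₀ = 1.1700 rad.
Bracket: h₀ sin ϕ sin δ + cos ϕ cos δ sin h₀ = 1.1700×0.84805×-0.23684 + 0.52992×0.97155×0.92076 = -0.234997 + 0.474048 = 0.239051.
Q̄ = (S_0/π) × [bracket] = (1361/π) × 0.239051 = 103.56 W/m².
— Configuration B (ϕ=+58.0°):
Solar longitude: L_s = 360° × (359 − 80)/365.25 = 274.990°.
sin δ = sin 23.44° × sin 274.990° = -0.39628, so δ = -23.346°.
cos h₀ = −tan(+58.0°) tan(-23.346°) = 0.6907, h₀ = 0.8083 rad.
Bracket: h₀ sin ϕ sin δ + cos ϕ cos δ sin h₀ = 0.8083×0.84805×-0.39628 + 0.52992×0.91813×0.72311 = -0.271642 + 0.351819 = 0.080177.
Q̄ = (S_0/π) × [bracket] = (1361/π) × 0.080177 = 34.734 W/m².
Ratio Q̄_A / Q̄_B = 103.56 / 34.734 = 2.982.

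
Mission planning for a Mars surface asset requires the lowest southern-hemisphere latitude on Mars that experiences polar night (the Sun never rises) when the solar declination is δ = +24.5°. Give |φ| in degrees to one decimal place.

|φ| = 65.5°

Polar night requires cos H₀ = −tan φ tan δ ≥ 1, i.e. tan φ tan δ ≤ −1.
The boundary is |tan φ| · |tan δ| = 1, so |φ| = 90° − |δ| = 90° − 24.5° = 65.5° in the southern hemisphere.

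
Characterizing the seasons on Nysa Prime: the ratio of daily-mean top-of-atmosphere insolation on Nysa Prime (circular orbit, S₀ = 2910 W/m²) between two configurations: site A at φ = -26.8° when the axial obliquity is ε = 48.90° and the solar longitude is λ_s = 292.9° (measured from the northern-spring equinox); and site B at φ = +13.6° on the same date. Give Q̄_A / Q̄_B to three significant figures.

Q̄_A / Q̄_B ≈ 2.62

— Configuration A (φ=-26.8°):
Solar declination: sin δ = sin ε · sin λ_s = sin 48.90° × sin 292.9° = -0.69417, so δ = -43.961°.
cos H₀ = −tan(-26.8°) tan(-43.961°) = -0.4871, H₀ = 2.0796 rad.
Bracket: H₀ sin φ sin δ + cos φ cos δ sin H₀ = 2.0796×-0.45088×-0.69417 + 0.89259×0.71981×0.87332 = 0.650889 + 0.561104 = 1.211993.
Q̄ = (S₀/π) × [bracket] = (2910/π) × 1.211993 = 1122.6 W/m².
— Configuration B (φ=+13.6°):
cos H₀ = −tan(+13.6°) tan(-43.961°) = 0.2333, H₀ = 1.3353 rad.
Bracket: H₀ sin φ sin δ + cos φ cos δ sin H₀ = 1.3353×0.23514×-0.69417 + 0.97196×0.71981×0.97240 = -0.217957 + 0.680317 = 0.462360.
Q̄ = (S₀/π) × [bracket] = (2910/π) × 0.462360 = 428.28 W/m².
Ratio Q̄_A / Q̄_B = 1122.6 / 428.28 = 2.621.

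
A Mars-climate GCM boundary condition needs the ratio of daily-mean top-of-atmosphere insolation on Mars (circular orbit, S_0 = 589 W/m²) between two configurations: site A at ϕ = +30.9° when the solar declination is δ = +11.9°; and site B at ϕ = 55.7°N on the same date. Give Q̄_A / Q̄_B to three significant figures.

Q̄_A / Q̄_B ≈ 1.20

— Configuration A (ϕ=+30.9°):
cos h₀ = −tan(+30.9°) tan(+11.900°) = -0.1261, h₀ = 1.6973 rad.
Bracket: h₀ sin ϕ sin δ + cos ϕ cos δ sin h₀ = 1.6973×0.51354×0.20620 + 0.85806×0.97851×0.99201 = 0.179730 + 0.832912 = 1.012642.
Q̄ = (S_0/π) × [bracket] = (589/π) × 1.012642 = 189.85 W/m².
— Configuration B (ϕ=+55.7°):
cos h₀ = −tan(+55.7°) tan(+11.900°) = -0.3089, h₀ = 1.8849 rad.
Bracket: h₀ sin ϕ sin δ + cos ϕ cos δ sin h₀ = 1.8849×0.82610×0.20620 + 0.56353×0.97851×0.95109 = 0.321077 + 0.524450 = 0.845527.
Q̄ = (S_0/π) × [bracket] = (589/π) × 0.845527 = 158.52 W/m².
Ratio Q̄_A / Q̄_B = 189.85 / 158.52 = 1.198.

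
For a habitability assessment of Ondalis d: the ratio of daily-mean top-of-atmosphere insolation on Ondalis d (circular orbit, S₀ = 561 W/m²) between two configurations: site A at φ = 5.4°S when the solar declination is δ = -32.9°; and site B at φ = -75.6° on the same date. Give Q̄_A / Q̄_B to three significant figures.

Q̄_A / Q̄_B ≈ 0.555

— Configuration A (φ=-5.4°):
cos H₀ = −tan(-5.4°) tan(-32.900°) = -0.0612, H₀ = 1.6320 rad.
Bracket: H₀ sin φ sin δ + cos φ cos δ sin H₀ = 1.6320×-0.09411×-0.54317 + 0.99556×0.83962×0.99813 = 0.083424 + 0.834329 = 0.917753.
Q̄ = (S₀/π) × [bracket] = (561/π) × 0.917753 = 163.88 W/m².
— Configuration B (φ=-75.6°):
cos H₀ = −tan(-75.6°) tan(-32.900°) = -2.5196 ≤ −1 ⇒ polar day, H₀ = π.
Bracket: H₀ sin φ sin δ + cos φ cos δ sin H₀ = 3.1416×-0.96858×-0.54317 + 0.24869×0.83962×0.00000 = 1.652807 + 0.000000 = 1.652807.
Q̄ = (S₀/π) × [bracket] = (561/π) × 1.652807 = 295.14 W/m².
Ratio Q̄_A / Q̄_B = 163.88 / 295.14 = 0.5553.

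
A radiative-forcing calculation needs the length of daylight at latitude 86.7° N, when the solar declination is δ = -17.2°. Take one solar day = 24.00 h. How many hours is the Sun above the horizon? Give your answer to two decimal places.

cos h₀ = −tan ϕ · tan δ = 5.3686 ≥ 1, so the Sun never rises (polar night) and h₀ = 0.
Daylight = 2h₀/(2π) × 24.00 h = (0.0000/π) × 24.00 = 0.00 h.

0.00 h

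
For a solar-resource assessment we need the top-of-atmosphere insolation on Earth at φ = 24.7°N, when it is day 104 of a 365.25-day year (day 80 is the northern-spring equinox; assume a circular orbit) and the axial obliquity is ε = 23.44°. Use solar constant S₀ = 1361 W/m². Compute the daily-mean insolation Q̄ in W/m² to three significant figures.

Solar longitude: λ_s = 360° × (104 − 80)/365.25 = 23.655°.
sin δ = sin 23.44° × sin 23.655° = 0.15960, so δ = +9.184°.
cos H₀ = −tan(+24.7°) tan(+9.184°) = -0.0744, H₀ = 1.6452 rad.
Bracket: H₀ sin φ sin δ + cos φ cos δ sin H₀ = 1.6452×0.41787×0.15960 + 0.90851×0.98718×0.99723 = 0.109722 + 0.894379 = 1.004101.
Q̄ = (S₀/π) × [bracket] = (1361/π) × 1.004101 = 435.0 W/m².

Q̄ ≈ 435 W/m²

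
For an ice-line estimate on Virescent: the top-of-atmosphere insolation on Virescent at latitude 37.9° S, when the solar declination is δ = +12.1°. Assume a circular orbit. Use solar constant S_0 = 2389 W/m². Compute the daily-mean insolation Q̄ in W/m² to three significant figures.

Q̄ ≈ 441 W/m²

cos h₀ = −tan(-37.9°) tan(+12.100°) = 0.1669, h₀ = 1.4031 rad.
Bracket: h₀ sin ϕ sin δ + cos ϕ cos δ sin h₀ = 1.4031×-0.61429×0.20962 + 0.78908×0.97778×0.98598 = -0.180674 + 0.760730 = 0.580056.
Q̄ = (S_0/π) × [bracket] = (2389/π) × 0.580056 = 441.1 W/m².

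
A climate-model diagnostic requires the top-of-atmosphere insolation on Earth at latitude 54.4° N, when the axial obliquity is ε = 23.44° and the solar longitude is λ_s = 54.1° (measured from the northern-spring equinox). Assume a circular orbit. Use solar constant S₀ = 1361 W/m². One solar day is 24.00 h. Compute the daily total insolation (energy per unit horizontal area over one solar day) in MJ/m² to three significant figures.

38.4 MJ/m²

Solar declination: sin δ = sin ε · sin λ_s = sin 23.44° × sin 54.1° = 0.32223, so δ = +18.798°.
cos H₀ = −tan(+54.4°) tan(+18.798°) = -0.4754, H₀ = 2.0663 rad.
Bracket: H₀ sin φ sin δ + cos φ cos δ sin H₀ = 2.0663×0.81310×0.32223 + 0.58212×0.94666×0.87975 = 0.541381 + 0.484804 = 1.026185.
Q̄ = (S₀/π) × [bracket] = (1361/π) × 1.026185 = 444.56 W/m².
Daily total = Q̄ × 24.00 h × 3600 s/h = 444.56 × 24.00 × 3600 / 10⁶ = 38.41 MJ/m².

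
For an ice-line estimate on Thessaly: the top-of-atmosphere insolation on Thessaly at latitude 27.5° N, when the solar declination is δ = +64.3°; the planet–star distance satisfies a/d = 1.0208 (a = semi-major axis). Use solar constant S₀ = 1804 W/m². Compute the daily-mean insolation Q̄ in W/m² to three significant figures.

cos H₀ = −tan(+27.5°) tan(+64.300°) = -1.0817 ≤ −1 ⇒ polar day, H₀ = π.
Bracket: H₀ sin φ sin δ + cos φ cos δ sin H₀ = 3.1416×0.46175×0.90108 + 0.88701×0.43366×0.00000 = 1.307137 + 0.000000 = 1.307137.
Inverse-square distance factor (a/d)² = 1.0208² = 1.042033.
Q̄ = (S₀/π) × 1.042033 × [bracket] = (1804/π) × 1.042033 × 1.307137 = 782.1 W/m².

Q̄ ≈ 782 W/m²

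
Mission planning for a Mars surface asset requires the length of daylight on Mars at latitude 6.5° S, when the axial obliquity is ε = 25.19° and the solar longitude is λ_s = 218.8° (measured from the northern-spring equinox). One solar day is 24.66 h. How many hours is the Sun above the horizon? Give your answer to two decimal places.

Solar declination: sin δ = sin ε · sin λ_s = sin 25.19° × sin 218.8° = -0.26670, so δ = -15.468°.
cos H₀ = −tan φ · tan δ = −tan(-6.5°) × tan(-15.468°) = -0.0315, so H₀ = 1.6023 rad = 91.81°.
Daylight = 2H₀/(2π) × 24.66 h = (1.6023/π) × 24.66 = 12.58 h.

12.58 h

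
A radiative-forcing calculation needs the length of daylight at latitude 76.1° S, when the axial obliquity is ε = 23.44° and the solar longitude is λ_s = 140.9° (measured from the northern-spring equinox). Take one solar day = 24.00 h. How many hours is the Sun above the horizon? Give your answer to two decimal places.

0.00 h

Solar declination: sin δ = sin ε · sin λ_s = sin 23.44° × sin 140.9° = 0.25088, so δ = +14.529°.
cos H₀ = −tan φ · tan δ = 1.0472 ≥ 1, so the Sun never rises (polar night) and H₀ = 0.
Daylight = 2H₀/(2π) × 24.00 h = (0.0000/π) × 24.00 = 0.00 h.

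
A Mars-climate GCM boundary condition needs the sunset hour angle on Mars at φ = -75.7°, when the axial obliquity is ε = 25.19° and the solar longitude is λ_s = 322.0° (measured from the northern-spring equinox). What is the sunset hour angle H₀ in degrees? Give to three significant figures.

Solar declination: sin δ = sin ε · sin λ_s = sin 25.19° × sin 322.0° = -0.26204, so δ = -15.191°.
Sunrise equation: cos H₀ = −tan φ · tan δ = -1.0652 ≤ −1, so the Sun never sets (polar day) and H₀ = π.

H₀ = 180°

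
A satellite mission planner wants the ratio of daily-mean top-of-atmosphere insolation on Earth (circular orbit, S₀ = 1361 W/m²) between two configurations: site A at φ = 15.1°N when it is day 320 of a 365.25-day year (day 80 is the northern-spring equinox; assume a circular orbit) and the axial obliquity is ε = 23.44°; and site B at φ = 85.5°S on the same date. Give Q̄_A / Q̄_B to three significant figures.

Q̄_A / Q̄_B ≈ 0.749

— Configuration A (φ=+15.1°):
Solar longitude: λ_s = 360° × (320 − 80)/365.25 = 236.550°.
sin δ = sin 23.44° × sin 236.550° = -0.33190, so δ = -19.384°.
cos H₀ = −tan(+15.1°) tan(-19.384°) = 0.0949, H₀ = 1.4757 rad.
Bracket: H₀ sin φ sin δ + cos φ cos δ sin H₀ = 1.4757×0.26050×-0.33190 + 0.96547×0.94331×0.99548 = -0.127589 + 0.906621 = 0.779032.
Q̄ = (S₀/π) × [bracket] = (1361/π) × 0.779032 = 337.49 W/m².
— Configuration B (φ=-85.5°):
cos H₀ = −tan(-85.5°) tan(-19.384°) = -4.4707 ≤ −1 ⇒ polar day, H₀ = π.
Bracket: H₀ sin φ sin δ + cos φ cos δ sin H₀ = 3.1416×-0.99692×-0.33190 + 0.07846×0.94331×0.00000 = 1.039486 + 0.000000 = 1.039486.
Q̄ = (S₀/π) × [bracket] = (1361/π) × 1.039486 = 450.33 W/m².
Ratio Q̄_A / Q̄_B = 337.49 / 450.33 = 0.7494.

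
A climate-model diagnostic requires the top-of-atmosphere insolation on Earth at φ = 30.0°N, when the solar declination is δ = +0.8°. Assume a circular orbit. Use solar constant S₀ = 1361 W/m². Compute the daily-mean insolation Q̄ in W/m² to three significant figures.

Q̄ ≈ 380 W/m²

cos H₀ = −tan(+30.0°) tan(+0.800°) = -0.0081, H₀ = 1.5789 rad.
Bracket: H₀ sin φ sin δ + cos φ cos δ sin H₀ = 1.5789×0.50000×0.01396 + 0.86603×0.99990×0.99997 = 0.011021 + 0.865917 = 0.876938.
Q̄ = (S₀/π) × [bracket] = (1361/π) × 0.876938 = 379.9 W/m².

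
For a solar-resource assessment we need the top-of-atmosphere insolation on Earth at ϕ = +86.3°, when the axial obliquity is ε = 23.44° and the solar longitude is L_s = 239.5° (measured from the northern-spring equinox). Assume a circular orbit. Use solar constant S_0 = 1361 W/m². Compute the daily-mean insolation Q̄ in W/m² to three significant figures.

Q̄ ≈ 0.00 W/m²

Solar declination: sin δ = sin ε · sin L_s = sin 23.44° × sin 239.5° = -0.34275, so δ = -20.044°.
cos h₀ = −tan(+86.3°) tan(-20.044°) = 5.6419 ≥ 1 ⇒ polar night, h₀ = 0 and Q̄ = 0.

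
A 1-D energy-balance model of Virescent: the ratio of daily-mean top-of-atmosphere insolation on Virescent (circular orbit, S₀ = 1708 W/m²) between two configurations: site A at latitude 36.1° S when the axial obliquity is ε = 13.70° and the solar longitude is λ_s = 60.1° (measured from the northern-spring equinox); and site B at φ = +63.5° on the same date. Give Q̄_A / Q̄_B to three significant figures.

— Configuration A (φ=-36.1°):
Solar declination: sin δ = sin ε · sin λ_s = sin 13.70° × sin 60.1° = 0.20531, so δ = +11.848°.
cos H₀ = −tan(-36.1°) tan(+11.848°) = 0.1530, H₀ = 1.4172 rad.
Bracket: H₀ sin φ sin δ + cos φ cos δ sin H₀ = 1.4172×-0.58920×0.20531 + 0.80799×0.97870×0.98823 = -0.171437 + 0.781472 = 0.610035.
Q̄ = (S₀/π) × [bracket] = (1708/π) × 0.610035 = 331.66 W/m².
— Configuration B (φ=+63.5°):
cos H₀ = −tan(+63.5°) tan(+11.848°) = -0.4208, H₀ = 2.0051 rad.
Bracket: H₀ sin φ sin δ + cos φ cos δ sin H₀ = 2.0051×0.89493×0.20531 + 0.44620×0.97870×0.90717 = 0.368413 + 0.396157 = 0.764570.
Q̄ = (S₀/π) × [bracket] = (1708/π) × 0.764570 = 415.68 W/m².
Ratio Q̄_A / Q̄_B = 331.66 / 415.68 = 0.7979.

Q̄_A / Q̄_B ≈ 0.798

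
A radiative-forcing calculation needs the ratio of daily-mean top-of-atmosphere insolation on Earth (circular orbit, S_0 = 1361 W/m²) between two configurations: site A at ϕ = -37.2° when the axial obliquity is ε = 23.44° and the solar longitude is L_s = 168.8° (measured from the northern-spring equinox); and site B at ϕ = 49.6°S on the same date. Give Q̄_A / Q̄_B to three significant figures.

— Configuration A (ϕ=-37.2°):
Solar declination: sin δ = sin ε · sin L_s = sin 23.44° × sin 168.8° = 0.07726, so δ = +4.431°.
cos h₀ = −tan(-37.2°) tan(+4.431°) = 0.0588, h₀ = 1.5119 rad.
Bracket: h₀ sin ϕ sin δ + cos ϕ cos δ sin h₀ = 1.5119×-0.60460×0.07726 + 0.79653×0.99701×0.99827 = -0.070623 + 0.792774 = 0.722151.
Q̄ = (S_0/π) × [bracket] = (1361/π) × 0.722151 = 312.85 W/m².
— Configuration B (ϕ=-49.6°):
cos h₀ = −tan(-49.6°) tan(+4.431°) = 0.0911, h₀ = 1.4796 rad.
Bracket: h₀ sin ϕ sin δ + cos ϕ cos δ sin h₀ = 1.4796×-0.76154×0.07726 + 0.64812×0.99701×0.99585 = -0.087055 + 0.643500 = 0.556445.
Q̄ = (S_0/π) × [bracket] = (1361/π) × 0.556445 = 241.06 W/m².
Ratio Q̄_A / Q̄_B = 312.85 / 241.06 = 1.298.

Q̄_A / Q̄_B ≈ 1.30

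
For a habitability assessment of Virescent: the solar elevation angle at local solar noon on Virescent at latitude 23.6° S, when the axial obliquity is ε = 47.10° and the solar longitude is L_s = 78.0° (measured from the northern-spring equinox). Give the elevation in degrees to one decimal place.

20.6°

Solar declination: sin δ = sin ε · sin L_s = sin 47.10° × sin 78.0° = 0.71654, so δ = +45.769°.
At local noon the hour angle is zero, so the zenith angle equals |ϕ − δ| = |-23.6° − (+45.769°)| = 69.369°.
Elevation = 90° − 69.369° = 20.6°.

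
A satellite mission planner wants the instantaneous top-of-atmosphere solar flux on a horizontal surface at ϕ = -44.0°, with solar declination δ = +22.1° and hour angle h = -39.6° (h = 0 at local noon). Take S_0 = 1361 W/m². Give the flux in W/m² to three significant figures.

cos θ_z = sin ϕ sin δ + cos ϕ cos δ cos h = -0.261347 + 0.513539 = 0.252192.
Flux = S_0 · cos θ_z = 1361 × 0.252192 = 343.2 W/m².

343 W/m²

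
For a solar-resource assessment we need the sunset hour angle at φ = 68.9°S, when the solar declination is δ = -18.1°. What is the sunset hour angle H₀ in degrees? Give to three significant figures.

H₀ = 148°

cos H₀ = −tan φ · tan δ = −tan(-68.9°) × tan(-18.100°) = -0.8471, so H₀ = 2.5812 rad = 147.89°.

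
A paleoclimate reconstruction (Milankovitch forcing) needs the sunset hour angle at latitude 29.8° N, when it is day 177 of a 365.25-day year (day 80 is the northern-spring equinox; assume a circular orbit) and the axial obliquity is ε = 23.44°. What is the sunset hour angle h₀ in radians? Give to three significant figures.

Solar longitude: L_s = 360° × (177 − 80)/365.25 = 95.606°.
sin δ = sin 23.44° × sin 95.606° = 0.39589, so δ = +23.321°.
cos h₀ = −tan ϕ · tan δ = −tan(+29.8°) × tan(+23.321°) = -0.2469, so h₀ = 1.8203 rad = 104.29°.

h₀ = 1.82 rad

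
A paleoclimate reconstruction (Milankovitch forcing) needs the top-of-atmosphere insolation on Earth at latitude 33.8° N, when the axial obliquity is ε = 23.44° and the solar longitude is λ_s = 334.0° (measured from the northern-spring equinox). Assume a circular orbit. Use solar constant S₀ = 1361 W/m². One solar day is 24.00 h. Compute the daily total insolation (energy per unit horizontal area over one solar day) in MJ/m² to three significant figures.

25.1 MJ/m²

Solar declination: sin δ = sin ε · sin λ_s = sin 23.44° × sin 334.0° = -0.17438, so δ = -10.043°.
cos H₀ = −tan(+33.8°) tan(-10.043°) = 0.1186, H₀ = 1.4520 rad.
Bracket: H₀ sin φ sin δ + cos φ cos δ sin H₀ = 1.4520×0.55630×-0.17438 + 0.83098×0.98468×0.99295 = -0.140855 + 0.812481 = 0.671626.
Q̄ = (S₀/π) × [bracket] = (1361/π) × 0.671626 = 290.96 W/m².
Daily total = Q̄ × 24.00 h × 3600 s/h = 290.96 × 24.00 × 3600 / 10⁶ = 25.14 MJ/m².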